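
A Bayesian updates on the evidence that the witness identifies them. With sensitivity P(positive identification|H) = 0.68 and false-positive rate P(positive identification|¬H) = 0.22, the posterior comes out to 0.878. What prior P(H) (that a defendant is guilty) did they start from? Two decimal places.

Bayes' rule in odds form gives O(H|E) = O(H)·[P(E|H)/P(E|¬H)], hence O(H) = O(H|E)/LR.
Posterior odds = 0.878/(1−0.878) = 7.1967. LR = 0.68/0.22 = 3.0909.
Prior odds = 7.1967/3.0909 = 2.3284, so P(H) = 2.3284/(1+2.3284) ≈ 0.70.

P(H) = 0.70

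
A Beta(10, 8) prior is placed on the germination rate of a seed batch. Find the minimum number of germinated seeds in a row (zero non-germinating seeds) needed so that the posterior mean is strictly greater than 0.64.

After k germinated seeds and 0 non-germinating seeds the posterior is Beta(10+k, 8), with mean (10+k)/(10+8+k).
Set (10+k)/(18+k) > 0.64 and solve: k > (0.64·18 − 10)/(1 − 0.64) = 4.222.
The smallest integer exceeding 4.222 is 5, and checking k=5: (15)/(23) = 0.6522 > 0.64.

k = 5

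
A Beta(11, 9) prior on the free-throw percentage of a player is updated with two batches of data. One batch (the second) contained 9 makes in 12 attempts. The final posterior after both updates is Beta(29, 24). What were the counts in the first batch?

9 makes and 12 misses

Because Beta–binomial updating is additive in the counts, the combined data contributed (α_post−α_prior, β_post−β_prior) successes and failures.
Total across both batches: 29−11=18 makes, 24−9=15 misses.
Subtract the second batch: 18−9=9 makes and 15−3=12 misses.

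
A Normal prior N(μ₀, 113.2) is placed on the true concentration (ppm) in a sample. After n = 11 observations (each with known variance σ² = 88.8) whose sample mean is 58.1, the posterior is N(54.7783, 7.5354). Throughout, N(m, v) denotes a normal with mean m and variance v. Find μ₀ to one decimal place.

With known observation variance, the Normal–Normal posterior has precision τ_n = τ₀ + n/σ² and mean μ_n = (τ₀μ₀ + (n/σ²)x̄)/τ_n.
Here τ₀ = 1/113.2 = 0.008834 and τ_data = 11/88.8 = 0.123874, so τ_n = 0.132708.
Rearranging for μ₀: μ₀ = (μ_n·τ_n − τ_data·x̄)/τ₀ = (54.7783·0.132708 − 0.123874·58.1) / 0.008834 = 0.072439/0.008834 ≈ 8.2.

μ₀ = 8.2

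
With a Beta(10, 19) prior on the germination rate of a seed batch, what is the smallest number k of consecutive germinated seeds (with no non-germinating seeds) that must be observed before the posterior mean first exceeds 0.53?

After k germinated seeds and 0 non-germinating seeds the posterior is Beta(10+k, 19), with mean (10+k)/(10+19+k).
Set (10+k)/(29+k) > 0.53 and solve: k > (0.53·29 − 10)/(1 − 0.53) = 11.426.
The smallest integer exceeding 11.426 is 12, and checking k=12: (22)/(41) = 0.5366 > 0.53.

k = 12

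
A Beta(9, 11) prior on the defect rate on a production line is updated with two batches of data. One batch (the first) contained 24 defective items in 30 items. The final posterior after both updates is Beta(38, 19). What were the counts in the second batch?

Sequential conjugate updates are equivalent to a single update on the pooled data, so total successes = posterior α − prior α and total failures = posterior β − prior β.
Total across both batches: 38−9=29 defective items, 19−11=8 good items.
Subtract the first batch: 29−24=5 defective items and 8−6=2 good items.

5 defective items and 2 good items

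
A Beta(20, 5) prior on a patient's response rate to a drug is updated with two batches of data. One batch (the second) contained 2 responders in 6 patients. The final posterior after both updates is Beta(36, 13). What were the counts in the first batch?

14 responders and 4 non-responders

Because Beta–binomial updating is additive in the counts, the combined data contributed (α_post−α_prior, β_post−β_prior) successes and failures.
Total across both batches: 36−20=16 responders, 13−5=8 non-responders.
Subtract the second batch: 16−2=14 responders and 8−4=4 non-responders.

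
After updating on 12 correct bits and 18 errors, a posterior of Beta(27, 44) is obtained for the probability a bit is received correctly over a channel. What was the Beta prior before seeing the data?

Beta(15, 26)

Under Beta–binomial conjugacy the posterior parameters are (a+s, b+f).
Subtract the data counts: 27−12=15, 44−18=26.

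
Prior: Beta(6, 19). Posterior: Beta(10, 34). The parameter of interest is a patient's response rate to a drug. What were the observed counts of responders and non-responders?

A Beta(α, β) prior with s successes and f failures in binomial data gives a Beta(α+s, β+f) posterior.
So s = 10 − 6 = 4 and f = 34 − 19 = 15.

4 responders and 15 non-responders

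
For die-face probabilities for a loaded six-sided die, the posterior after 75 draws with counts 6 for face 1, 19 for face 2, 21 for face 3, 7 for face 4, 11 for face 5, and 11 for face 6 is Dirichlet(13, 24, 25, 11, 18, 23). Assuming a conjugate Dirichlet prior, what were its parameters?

For a Dirichlet(α) prior with multinomial counts c, the posterior is Dirichlet(α + c) componentwise.
Subtract each count from the matching posterior parameter: 13−6=7, 24−19=5, 25−21=4, 11−7=4, 18−11=7, 23−11=12.

Dirichlet(7, 5, 4, 4, 7, 12)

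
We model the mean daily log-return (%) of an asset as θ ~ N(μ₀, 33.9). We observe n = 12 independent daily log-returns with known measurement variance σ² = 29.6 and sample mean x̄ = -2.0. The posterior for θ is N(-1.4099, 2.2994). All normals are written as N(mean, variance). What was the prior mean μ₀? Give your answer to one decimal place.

μ₀ = 6.7

The posterior mean is a precision-weighted average: μ_n = (τ₀μ₀ + τ_data·x̄)/(τ₀+τ_data), with τ₀=1/σ₀² and τ_data=n/σ².
Here τ₀ = 1/33.9 = 0.029499 and τ_data = 12/29.6 = 0.405405, so τ_n = 0.434904.
Rearranging for μ₀: μ₀ = (μ_n·τ_n − τ_data·x̄)/τ₀ = (-1.4099·0.434904 − 0.405405·-2.0) / 0.029499 = 0.197639/0.029499 ≈ 6.7.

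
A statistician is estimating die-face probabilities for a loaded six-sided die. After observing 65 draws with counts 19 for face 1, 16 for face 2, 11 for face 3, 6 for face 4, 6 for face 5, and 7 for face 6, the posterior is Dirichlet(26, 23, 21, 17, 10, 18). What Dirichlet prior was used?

Dirichlet(7, 7, 10, 11, 4, 11)

For a Dirichlet(α) prior with multinomial counts c, the posterior is Dirichlet(α + c) componentwise.
Subtract each count from the matching posterior parameter: 26−19=7, 23−16=7, 21−11=10, 17−6=11, 10−6=4, 18−7=11.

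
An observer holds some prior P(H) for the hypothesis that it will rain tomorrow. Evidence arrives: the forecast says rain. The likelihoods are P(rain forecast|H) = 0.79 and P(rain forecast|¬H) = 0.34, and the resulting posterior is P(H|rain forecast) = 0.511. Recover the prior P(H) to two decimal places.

P(H) = 0.31

Bayes' rule in odds form gives O(H|E) = O(H)·[P(E|H)/P(E|¬H)], hence O(H) = O(H|E)/LR.
Posterior odds = 0.511/(1−0.511) = 1.0450. LR = 0.79/0.34 = 2.3235.
Prior odds = 1.0450/2.3235 = 0.4498, so P(H) = 0.4498/(1+0.4498) ≈ 0.31.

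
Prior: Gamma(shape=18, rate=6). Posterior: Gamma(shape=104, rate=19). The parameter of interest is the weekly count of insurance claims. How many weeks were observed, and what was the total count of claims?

n = 13 weeks with total 86 claims

Gamma–Poisson conjugacy: posterior shape = α + Σxᵢ, posterior rate = β + n.
Matching: Σxᵢ = 104 − 18 = 86 and n = 19 − 6 = 13.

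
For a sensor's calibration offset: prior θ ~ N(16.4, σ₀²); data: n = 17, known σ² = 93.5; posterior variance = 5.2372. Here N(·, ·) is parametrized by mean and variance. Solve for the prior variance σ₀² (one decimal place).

Posterior precision equals prior precision plus data precision: 1/σ_n² = 1/σ₀² + n/σ².
So 1/σ₀² = 1/5.2372 − 17/93.5 = 0.190942 − 0.181818 = 0.009124.
Hence σ₀² = 1/0.009124 ≈ 109.6.

σ₀² = 109.6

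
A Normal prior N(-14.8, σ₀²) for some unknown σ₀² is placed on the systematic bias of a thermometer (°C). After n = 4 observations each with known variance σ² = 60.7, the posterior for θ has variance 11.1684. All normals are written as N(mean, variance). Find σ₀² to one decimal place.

σ₀² = 42.3

For the Normal–Normal model with known σ², precisions add: τ_n = τ₀ + n/σ².
So 1/σ₀² = 1/11.1684 − 4/60.7 = 0.089538 − 0.065898 = 0.023640.
Hence σ₀² = 1/0.023640 ≈ 42.3.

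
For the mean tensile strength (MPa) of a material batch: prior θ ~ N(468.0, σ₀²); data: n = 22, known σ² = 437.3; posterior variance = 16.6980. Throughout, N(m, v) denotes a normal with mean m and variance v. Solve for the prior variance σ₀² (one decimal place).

For the Normal–Normal model with known σ², precisions add: τ_n = τ₀ + n/σ².
So 1/σ₀² = 1/16.6980 − 22/437.3 = 0.059887 − 0.050309 = 0.009578.
Hence σ₀² = 1/0.009578 ≈ 104.4.

σ₀² = 104.4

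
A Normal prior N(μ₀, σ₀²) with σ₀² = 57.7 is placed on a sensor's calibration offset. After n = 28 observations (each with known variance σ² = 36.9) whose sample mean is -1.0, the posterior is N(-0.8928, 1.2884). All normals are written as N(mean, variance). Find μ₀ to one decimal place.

The posterior mean is a precision-weighted average: μ_n = (τ₀μ₀ + τ_data·x̄)/(τ₀+τ_data), with τ₀=1/σ₀² and τ_data=n/σ².
Here τ₀ = 1/57.7 = 0.017331 and τ_data = 28/36.9 = 0.758808, so τ_n = 0.776139.
Rearranging for μ₀: μ₀ = (μ_n·τ_n − τ_data·x̄)/τ₀ = (-0.8928·0.776139 − 0.758808·-1.0) / 0.017331 = 0.065871/0.017331 ≈ 3.8.

μ₀ = 3.8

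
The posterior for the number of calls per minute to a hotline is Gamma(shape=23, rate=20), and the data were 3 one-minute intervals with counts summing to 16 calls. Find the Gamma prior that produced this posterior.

Gamma–Poisson conjugacy: posterior shape = α + Σxᵢ, posterior rate = β + n.
So α = 23 − 16 = 7 and β = 20 − 3 = 17.

Gamma(shape=7, rate=17)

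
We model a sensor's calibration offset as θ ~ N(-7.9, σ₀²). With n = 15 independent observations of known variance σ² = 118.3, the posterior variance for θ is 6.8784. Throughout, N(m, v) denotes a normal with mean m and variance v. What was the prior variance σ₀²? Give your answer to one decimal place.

For the Normal–Normal model with known σ², precisions add: τ_n = τ₀ + n/σ².
So 1/σ₀² = 1/6.8784 − 15/118.3 = 0.145383 − 0.126796 = 0.018587.
Hence σ₀² = 1/0.018587 ≈ 53.8.

σ₀² = 53.8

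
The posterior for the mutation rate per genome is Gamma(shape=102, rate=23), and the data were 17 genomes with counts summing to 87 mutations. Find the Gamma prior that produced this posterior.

A Gamma(α, β) prior (rate parametrization) on a Poisson rate with n observations summing to S gives posterior Gamma(α+S, β+n).
So α = 102 − 87 = 15 and β = 23 − 17 = 6.

Gamma(shape=15, rate=6)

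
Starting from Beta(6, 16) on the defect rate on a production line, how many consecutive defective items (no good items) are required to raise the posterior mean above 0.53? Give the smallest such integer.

k = 13

After k defective items and 0 good items the posterior is Beta(6+k, 16), with mean (6+k)/(6+16+k).
Set (6+k)/(22+k) > 0.53 and solve: k > (0.53·22 − 6)/(1 − 0.53) = 12.043.
The smallest integer exceeding 12.043 is 13, and checking k=13: (19)/(35) = 0.5429 > 0.53.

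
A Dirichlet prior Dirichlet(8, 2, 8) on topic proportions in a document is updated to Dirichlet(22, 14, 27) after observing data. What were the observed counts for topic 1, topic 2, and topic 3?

counts (14, 12, 19)

For a Dirichlet(α) prior with multinomial counts c, the posterior is Dirichlet(α + c) componentwise.
Counts are posterior − prior componentwise: 22−8=14, 14−2=12, 27−8=19.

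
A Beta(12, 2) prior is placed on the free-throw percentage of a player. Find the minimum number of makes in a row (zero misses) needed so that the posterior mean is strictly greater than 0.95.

k = 27

After k makes and 0 misses the posterior is Beta(12+k, 2), with mean (12+k)/(12+2+k).
Set (12+k)/(14+k) > 0.95 and solve: k > (0.95·14 − 12)/(1 − 0.95) = 26.000.
The smallest integer exceeding 26.000 is 27.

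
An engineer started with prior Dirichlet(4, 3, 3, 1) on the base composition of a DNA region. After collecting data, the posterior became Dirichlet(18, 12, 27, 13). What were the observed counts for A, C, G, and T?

counts (14, 9, 24, 12)

For a Dirichlet(α) prior with multinomial counts c, the posterior is Dirichlet(α + c) componentwise.
Counts are posterior − prior componentwise: 18−4=14, 12−3=9, 27−3=24, 13−1=12.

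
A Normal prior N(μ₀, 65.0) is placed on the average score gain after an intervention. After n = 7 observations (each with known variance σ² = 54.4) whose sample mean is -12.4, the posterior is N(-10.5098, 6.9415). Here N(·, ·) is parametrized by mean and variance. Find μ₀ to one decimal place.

With known observation variance, the Normal–Normal posterior has precision τ_n = τ₀ + n/σ² and mean μ_n = (τ₀μ₀ + (n/σ²)x̄)/τ_n.
Here τ₀ = 1/65.0 = 0.015385 and τ_data = 7/54.4 = 0.128676, so τ_n = 0.144061.
Rearranging for μ₀: μ₀ = (μ_n·τ_n − τ_data·x̄)/τ₀ = (-10.5098·0.144061 − 0.128676·-12.4) / 0.015385 = 0.081530/0.015385 ≈ 5.3.

μ₀ = 5.3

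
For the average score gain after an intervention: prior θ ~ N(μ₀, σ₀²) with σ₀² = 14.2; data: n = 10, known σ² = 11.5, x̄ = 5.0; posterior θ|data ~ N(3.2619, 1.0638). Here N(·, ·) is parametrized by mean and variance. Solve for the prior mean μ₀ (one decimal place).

μ₀ = -18.2

The posterior mean is a precision-weighted average: μ_n = (τ₀μ₀ + τ_data·x̄)/(τ₀+τ_data), with τ₀=1/σ₀² and τ_data=n/σ².
Here τ₀ = 1/14.2 = 0.070423 and τ_data = 10/11.5 = 0.869565, so τ_n = 0.939988.
Rearranging for μ₀: μ₀ = (μ_n·τ_n − τ_data·x̄)/τ₀ = (3.2619·0.939988 − 0.869565·5.0) / 0.070423 = -1.281678/0.070423 ≈ -18.2.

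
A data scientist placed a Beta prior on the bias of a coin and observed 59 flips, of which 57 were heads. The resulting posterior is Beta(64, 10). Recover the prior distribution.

Under Beta–binomial conjugacy the posterior parameters are (α+s, β+f).
Subtract the data counts: 64−57=7, 10−2=8.

Beta(7, 8)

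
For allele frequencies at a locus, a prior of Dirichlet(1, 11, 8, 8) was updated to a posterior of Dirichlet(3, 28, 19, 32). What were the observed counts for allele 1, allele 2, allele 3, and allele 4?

For a Dirichlet(α) prior with multinomial counts c, the posterior is Dirichlet(α + c) componentwise.
Counts are posterior − prior componentwise: 3−1=2, 28−11=17, 19−8=11, 32−8=24.

counts (2, 17, 11, 24)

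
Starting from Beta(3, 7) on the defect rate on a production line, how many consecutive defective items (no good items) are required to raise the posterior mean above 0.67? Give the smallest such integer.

k = 12

After k defective items and 0 good items the posterior is Beta(3+k, 7), with mean (3+k)/(3+7+k).
Set (3+k)/(10+k) > 0.67 and solve: k > (0.67·10 − 3)/(1 − 0.67) = 11.212.
The smallest integer exceeding 11.212 is 12, and checking k=12: (15)/(22) = 0.6818 > 0.67.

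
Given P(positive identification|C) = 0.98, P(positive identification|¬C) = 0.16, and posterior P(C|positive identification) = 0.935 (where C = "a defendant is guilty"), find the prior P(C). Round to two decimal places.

In odds form, posterior odds = prior odds × likelihood ratio, so prior odds = posterior odds ÷ LR.
Posterior odds = 0.935/(1−0.935) = 14.3846. LR = 0.98/0.16 = 6.1250.
Prior odds = 14.3846/6.1250 = 2.3485, so P(C) = 2.3485/(1+2.3485) ≈ 0.70.

P(C) = 0.70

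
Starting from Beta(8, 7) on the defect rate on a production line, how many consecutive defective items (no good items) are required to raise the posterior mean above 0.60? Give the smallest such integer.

After k defective items and 0 good items the posterior is Beta(8+k, 7), with mean (8+k)/(8+7+k).
Set (8+k)/(15+k) > 0.60 and solve: k > (0.60·15 − 8)/(1 − 0.60) = 2.500.
The smallest integer exceeding 2.500 is 3.

k = 3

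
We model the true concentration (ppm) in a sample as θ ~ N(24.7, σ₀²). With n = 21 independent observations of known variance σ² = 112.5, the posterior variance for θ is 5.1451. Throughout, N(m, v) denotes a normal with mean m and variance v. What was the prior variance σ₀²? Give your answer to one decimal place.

σ₀² = 130.0

Posterior precision equals prior precision plus data precision: 1/σ_n² = 1/σ₀² + n/σ².
So 1/σ₀² = 1/5.1451 − 21/112.5 = 0.194360 − 0.186667 = 0.007693.
Hence σ₀² = 1/0.007693 ≈ 130.0.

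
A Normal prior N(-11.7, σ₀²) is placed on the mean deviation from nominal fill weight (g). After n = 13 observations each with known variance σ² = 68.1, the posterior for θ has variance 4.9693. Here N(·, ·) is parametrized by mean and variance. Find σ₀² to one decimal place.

Posterior precision equals prior precision plus data precision: 1/σ_n² = 1/σ₀² + n/σ².
So 1/σ₀² = 1/4.9693 − 13/68.1 = 0.201236 − 0.190896 = 0.010340.
Hence σ₀² = 1/0.010340 ≈ 96.7.

σ₀² = 96.7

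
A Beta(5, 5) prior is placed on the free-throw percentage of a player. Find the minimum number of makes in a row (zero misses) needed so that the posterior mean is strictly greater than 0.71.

k = 8

After k makes and 0 misses the posterior is Beta(5+k, 5), with mean (5+k)/(5+5+k).
Set (5+k)/(10+k) > 0.71 and solve: k > (0.71·10 − 5)/(1 − 0.71) = 7.241.
The smallest integer exceeding 7.241 is 8, and checking k=8: (13)/(18) = 0.7222 > 0.71.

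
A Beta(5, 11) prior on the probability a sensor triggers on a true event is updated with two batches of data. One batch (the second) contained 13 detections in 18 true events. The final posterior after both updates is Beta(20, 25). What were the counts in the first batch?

Sequential conjugate updates are equivalent to a single update on the pooled data, so total successes = posterior α − prior α and total failures = posterior β − prior β.
Total across both batches: 20−5=15 detections, 25−11=14 misses.
Subtract the second batch: 15−13=2 detections and 14−5=9 misses.

2 detections and 9 misses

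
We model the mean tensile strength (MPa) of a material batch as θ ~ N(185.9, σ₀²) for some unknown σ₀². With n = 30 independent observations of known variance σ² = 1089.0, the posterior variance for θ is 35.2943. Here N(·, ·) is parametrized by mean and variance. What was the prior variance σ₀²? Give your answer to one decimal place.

σ₀² = 1273.9

Posterior precision equals prior precision plus data precision: 1/σ_n² = 1/σ₀² + n/σ².
So 1/σ₀² = 1/35.2943 − 30/1089.0 = 0.028333 − 0.027548 = 0.000785.
Hence σ₀² = 1/0.000785 ≈ 1273.9.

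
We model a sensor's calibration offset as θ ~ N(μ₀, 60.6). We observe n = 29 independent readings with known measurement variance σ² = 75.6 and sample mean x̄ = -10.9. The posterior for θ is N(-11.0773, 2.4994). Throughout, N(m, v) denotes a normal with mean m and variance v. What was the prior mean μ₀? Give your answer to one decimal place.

With known observation variance, the Normal–Normal posterior has precision τ_n = τ₀ + n/σ² and mean μ_n = (τ₀μ₀ + (n/σ²)x̄)/τ_n.
Here τ₀ = 1/60.6 = 0.016502 and τ_data = 29/75.6 = 0.383598, so τ_n = 0.400100.
Rearranging for μ₀: μ₀ = (μ_n·τ_n − τ_data·x̄)/τ₀ = (-11.0773·0.400100 − 0.383598·-10.9) / 0.016502 = -0.250810/0.016502 ≈ -15.2.

μ₀ = -15.2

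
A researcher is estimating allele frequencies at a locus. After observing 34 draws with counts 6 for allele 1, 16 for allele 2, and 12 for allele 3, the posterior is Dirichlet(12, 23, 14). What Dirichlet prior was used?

For a Dirichlet(α) prior with multinomial counts c, the posterior is Dirichlet(α + c) componentwise.
Subtract each count from the matching posterior parameter: 12−6=6, 23−16=7, 14−12=2.

Dirichlet(6, 7, 2)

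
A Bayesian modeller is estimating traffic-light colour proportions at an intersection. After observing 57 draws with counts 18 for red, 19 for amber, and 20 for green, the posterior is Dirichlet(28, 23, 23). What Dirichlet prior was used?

Dirichlet(10, 4, 3)

For a Dirichlet(α) prior with multinomial counts c, the posterior is Dirichlet(α + c) componentwise.
Subtract each count from the matching posterior parameter: 28−18=10, 23−19=4, 23−20=3.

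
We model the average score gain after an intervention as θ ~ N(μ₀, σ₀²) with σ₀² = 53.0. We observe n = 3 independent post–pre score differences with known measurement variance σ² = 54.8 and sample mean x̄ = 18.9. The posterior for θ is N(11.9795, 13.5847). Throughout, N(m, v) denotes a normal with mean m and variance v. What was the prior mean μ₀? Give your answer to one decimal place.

With known observation variance, the Normal–Normal posterior has precision τ_n = τ₀ + n/σ² and mean μ_n = (τ₀μ₀ + (n/σ²)x̄)/τ_n.
Here τ₀ = 1/53.0 = 0.018868 and τ_data = 3/54.8 = 0.054745, so τ_n = 0.073613.
Rearranging for μ₀: μ₀ = (μ_n·τ_n − τ_data·x̄)/τ₀ = (11.9795·0.073613 − 0.054745·18.9) / 0.018868 = -0.152834/0.018868 ≈ -8.1.

μ₀ = -8.1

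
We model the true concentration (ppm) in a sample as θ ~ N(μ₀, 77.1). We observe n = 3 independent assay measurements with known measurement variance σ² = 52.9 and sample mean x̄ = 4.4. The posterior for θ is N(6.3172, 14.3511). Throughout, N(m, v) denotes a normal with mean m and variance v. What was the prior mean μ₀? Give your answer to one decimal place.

The posterior mean is a precision-weighted average: μ_n = (τ₀μ₀ + τ_data·x̄)/(τ₀+τ_data), with τ₀=1/σ₀² and τ_data=n/σ².
Here τ₀ = 1/77.1 = 0.012970 and τ_data = 3/52.9 = 0.056711, so τ_n = 0.069681.
Rearranging for μ₀: μ₀ = (μ_n·τ_n − τ_data·x̄)/τ₀ = (6.3172·0.069681 − 0.056711·4.4) / 0.012970 = 0.190660/0.012970 ≈ 14.7.

μ₀ = 14.7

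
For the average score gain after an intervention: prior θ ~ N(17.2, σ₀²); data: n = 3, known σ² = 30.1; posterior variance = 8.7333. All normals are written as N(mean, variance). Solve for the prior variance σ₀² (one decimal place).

For the Normal–Normal model with known σ², precisions add: τ_n = τ₀ + n/σ².
So 1/σ₀² = 1/8.7333 − 3/30.1 = 0.114504 − 0.099668 = 0.014836.
Hence σ₀² = 1/0.014836 ≈ 67.4.

σ₀² = 67.4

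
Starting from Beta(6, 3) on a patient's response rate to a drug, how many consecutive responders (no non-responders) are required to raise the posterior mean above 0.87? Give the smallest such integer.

After k responders and 0 non-responders the posterior is Beta(6+k, 3), with mean (6+k)/(6+3+k).
Set (6+k)/(9+k) > 0.87 and solve: k > (0.87·9 − 6)/(1 − 0.87) = 14.077.
The smallest integer exceeding 14.077 is 15, and checking k=15: (21)/(24) = 0.8750 > 0.87.

k = 15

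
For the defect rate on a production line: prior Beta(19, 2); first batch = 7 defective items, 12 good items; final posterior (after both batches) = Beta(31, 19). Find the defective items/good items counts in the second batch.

5 defective items and 5 good items

Sequential conjugate updates are equivalent to a single update on the pooled data, so total successes = posterior α − prior α and total failures = posterior β − prior β.
Total across both batches: 31−19=12 defective items, 19−2=17 good items.
Subtract the first batch: 12−7=5 defective items and 17−12=5 good items.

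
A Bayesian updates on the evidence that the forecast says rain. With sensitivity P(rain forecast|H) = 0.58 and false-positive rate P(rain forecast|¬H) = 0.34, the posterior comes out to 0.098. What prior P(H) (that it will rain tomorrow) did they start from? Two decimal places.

P(H) = 0.06

Bayes' rule in odds form gives O(H|E) = O(H)·[P(E|H)/P(E|¬H)], hence O(H) = O(H|E)/LR.
Posterior odds = 0.098/(1−0.098) = 0.1086. LR = 0.58/0.34 = 1.7059.
Prior odds = 0.1086/1.7059 = 0.0637, so P(H) = 0.0637/(1+0.0637) ≈ 0.06.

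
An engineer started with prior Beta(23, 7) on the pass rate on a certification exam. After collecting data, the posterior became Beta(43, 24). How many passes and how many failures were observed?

20 passes and 17 failures

Under Beta–binomial conjugacy the posterior parameters are (α+s, β+f).
Match parameters: s=43−23=20, f=24−7=17.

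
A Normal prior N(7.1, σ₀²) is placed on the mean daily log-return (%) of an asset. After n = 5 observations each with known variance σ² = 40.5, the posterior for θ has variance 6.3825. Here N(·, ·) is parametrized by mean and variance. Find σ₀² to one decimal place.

Posterior precision equals prior precision plus data precision: 1/σ_n² = 1/σ₀² + n/σ².
So 1/σ₀² = 1/6.3825 − 5/40.5 = 0.156678 − 0.123457 = 0.033221.
Hence σ₀² = 1/0.033221 ≈ 30.1.

σ₀² = 30.1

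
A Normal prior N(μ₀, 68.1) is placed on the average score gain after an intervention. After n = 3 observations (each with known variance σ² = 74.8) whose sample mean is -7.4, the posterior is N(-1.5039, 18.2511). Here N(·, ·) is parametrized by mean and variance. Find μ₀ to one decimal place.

The posterior mean is a precision-weighted average: μ_n = (τ₀μ₀ + τ_data·x̄)/(τ₀+τ_data), with τ₀=1/σ₀² and τ_data=n/σ².
Here τ₀ = 1/68.1 = 0.014684 and τ_data = 3/74.8 = 0.040107, so τ_n = 0.054791.
Rearranging for μ₀: μ₀ = (μ_n·τ_n − τ_data·x̄)/τ₀ = (-1.5039·0.054791 − 0.040107·-7.4) / 0.014684 = 0.214392/0.014684 ≈ 14.6.

μ₀ = 14.6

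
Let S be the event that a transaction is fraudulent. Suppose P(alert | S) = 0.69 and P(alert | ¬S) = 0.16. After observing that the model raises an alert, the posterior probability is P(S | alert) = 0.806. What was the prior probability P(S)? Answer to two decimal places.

P(S) = 0.49

Bayes' rule in odds form gives O(S|E) = O(S)·[P(E|S)/P(E|¬S)], hence O(S) = O(S|E)/LR.
Posterior odds = 0.806/(1−0.806) = 4.1546. LR = 0.69/0.16 = 4.3125.
Prior odds = 4.1546/4.3125 = 0.9634, so P(S) = 0.9634/(1+0.9634) ≈ 0.49.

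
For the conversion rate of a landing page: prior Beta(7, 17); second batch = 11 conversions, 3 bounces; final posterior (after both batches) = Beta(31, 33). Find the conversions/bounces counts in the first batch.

Because Beta–binomial updating is additive in the counts, the combined data contributed (α_post−α_prior, β_post−β_prior) successes and failures.
Total across both batches: 31−7=24 conversions, 33−17=16 bounces.
Subtract the second batch: 24−11=13 conversions and 16−3=13 bounces.

13 conversions and 13 bounces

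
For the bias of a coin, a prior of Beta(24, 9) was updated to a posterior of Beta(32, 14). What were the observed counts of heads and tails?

Under Beta–binomial conjugacy the posterior parameters are (a+s, b+f).
So s = 32 − 24 = 8 and f = 14 − 9 = 5.

8 heads and 5 tails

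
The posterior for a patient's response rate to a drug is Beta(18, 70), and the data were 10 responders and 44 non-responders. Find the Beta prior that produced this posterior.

Beta(8, 26)

Under Beta–binomial conjugacy the posterior parameters are (α+s, β+f).
So α = 18 − 10 = 8 and β = 70 − 44 = 26.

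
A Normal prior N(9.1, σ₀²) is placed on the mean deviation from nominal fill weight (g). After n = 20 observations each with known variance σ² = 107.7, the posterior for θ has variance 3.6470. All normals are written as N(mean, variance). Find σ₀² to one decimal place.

Posterior precision equals prior precision plus data precision: 1/σ_n² = 1/σ₀² + n/σ².
So 1/σ₀² = 1/3.6470 − 20/107.7 = 0.274198 − 0.185701 = 0.088497.
Hence σ₀² = 1/0.088497 ≈ 11.3.

σ₀² = 11.3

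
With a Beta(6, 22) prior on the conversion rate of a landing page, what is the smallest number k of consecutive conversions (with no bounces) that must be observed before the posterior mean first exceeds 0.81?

k = 88

After k conversions and 0 bounces the posterior is Beta(6+k, 22), with mean (6+k)/(6+22+k).
Set (6+k)/(28+k) > 0.81 and solve: k > (0.81·28 − 6)/(1 − 0.81) = 87.789.
The smallest integer exceeding 87.789 is 88, and checking k=88: (94)/(116) = 0.8103 > 0.81.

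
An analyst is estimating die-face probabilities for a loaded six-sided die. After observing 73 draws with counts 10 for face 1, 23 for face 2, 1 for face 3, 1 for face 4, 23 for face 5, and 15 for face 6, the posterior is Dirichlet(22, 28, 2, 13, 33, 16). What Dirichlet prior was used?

For a Dirichlet(α) prior with multinomial counts c, the posterior is Dirichlet(α + c) componentwise.
Subtract each count from the matching posterior parameter: 22−10=12, 28−23=5, 2−1=1, 13−1=12, 33−23=10, 16−15=1.

Dirichlet(12, 5, 1, 12, 10, 1)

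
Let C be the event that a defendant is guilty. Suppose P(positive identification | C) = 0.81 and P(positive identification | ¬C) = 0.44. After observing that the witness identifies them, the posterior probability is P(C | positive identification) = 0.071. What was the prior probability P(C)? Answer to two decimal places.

In odds form, posterior odds = prior odds × likelihood ratio, so prior odds = posterior odds ÷ LR.
Posterior odds = 0.071/(1−0.071) = 0.0764. LR = 0.81/0.44 = 1.8409.
Prior odds = 0.0764/1.8409 = 0.0415, so P(C) = 0.0415/(1+0.0415) ≈ 0.04.

P(C) = 0.04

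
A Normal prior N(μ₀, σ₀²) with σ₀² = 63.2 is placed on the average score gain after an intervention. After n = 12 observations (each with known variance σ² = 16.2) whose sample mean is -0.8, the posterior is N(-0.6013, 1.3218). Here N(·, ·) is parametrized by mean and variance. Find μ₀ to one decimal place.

μ₀ = 8.7

The posterior mean is a precision-weighted average: μ_n = (τ₀μ₀ + τ_data·x̄)/(τ₀+τ_data), with τ₀=1/σ₀² and τ_data=n/σ².
Here τ₀ = 1/63.2 = 0.015823 and τ_data = 12/16.2 = 0.740741, so τ_n = 0.756564.
Rearranging for μ₀: μ₀ = (μ_n·τ_n − τ_data·x̄)/τ₀ = (-0.6013·0.756564 − 0.740741·-0.8) / 0.015823 = 0.137671/0.015823 ≈ 8.7.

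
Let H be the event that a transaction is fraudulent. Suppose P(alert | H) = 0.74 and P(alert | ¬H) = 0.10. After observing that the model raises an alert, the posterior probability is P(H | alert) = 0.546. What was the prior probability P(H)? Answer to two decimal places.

P(H) = 0.14

Bayes' rule in odds form gives O(H|E) = O(H)·[P(E|H)/P(E|¬H)], hence O(H) = O(H|E)/LR.
Posterior odds = 0.546/(1−0.546) = 1.2026. LR = 0.74/0.10 = 7.4000.
Prior odds = 1.2026/7.4000 = 0.1625, so P(H) = 0.1625/(1+0.1625) ≈ 0.14.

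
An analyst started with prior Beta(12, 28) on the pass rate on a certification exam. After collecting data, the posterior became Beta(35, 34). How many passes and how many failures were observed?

23 passes and 6 failures

A Beta(a, b) prior with s successes and f failures in binomial data gives a Beta(a+s, b+f) posterior.
So s = 35 − 12 = 23 and f = 34 − 28 = 6.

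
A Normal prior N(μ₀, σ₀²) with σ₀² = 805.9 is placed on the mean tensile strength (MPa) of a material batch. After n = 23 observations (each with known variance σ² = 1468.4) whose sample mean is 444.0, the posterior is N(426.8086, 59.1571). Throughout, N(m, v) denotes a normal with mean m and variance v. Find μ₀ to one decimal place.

The posterior mean is a precision-weighted average: μ_n = (τ₀μ₀ + τ_data·x̄)/(τ₀+τ_data), with τ₀=1/σ₀² and τ_data=n/σ².
Here τ₀ = 1/805.9 = 0.001241 and τ_data = 23/1468.4 = 0.015663, so τ_n = 0.016904.
Rearranging for μ₀: μ₀ = (μ_n·τ_n − τ_data·x̄)/τ₀ = (426.8086·0.016904 − 0.015663·444.0) / 0.001241 = 0.260401/0.001241 ≈ 209.8.

μ₀ = 209.8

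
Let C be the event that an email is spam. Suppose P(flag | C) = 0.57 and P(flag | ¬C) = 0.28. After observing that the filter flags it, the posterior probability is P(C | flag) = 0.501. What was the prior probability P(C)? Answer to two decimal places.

In odds form, posterior odds = prior odds × likelihood ratio, so prior odds = posterior odds ÷ LR.
Posterior odds = 0.501/(1−0.501) = 1.0040. LR = 0.57/0.28 = 2.0357.
Prior odds = 1.0040/2.0357 = 0.4932, so P(C) = 0.4932/(1+0.4932) ≈ 0.33.

P(C) = 0.33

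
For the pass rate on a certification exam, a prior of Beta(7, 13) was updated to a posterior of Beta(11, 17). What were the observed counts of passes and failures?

Under Beta–binomial conjugacy the posterior parameters are (a+s, b+f).
So s = 11 − 7 = 4 and f = 17 − 13 = 4.

4 passes and 4 failures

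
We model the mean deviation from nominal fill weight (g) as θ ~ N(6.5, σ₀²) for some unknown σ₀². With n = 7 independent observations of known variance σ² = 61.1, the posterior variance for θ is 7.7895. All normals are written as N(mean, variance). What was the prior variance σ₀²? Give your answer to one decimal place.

Posterior precision equals prior precision plus data precision: 1/σ_n² = 1/σ₀² + n/σ².
So 1/σ₀² = 1/7.7895 − 7/61.1 = 0.128378 − 0.114566 = 0.013812.
Hence σ₀² = 1/0.013812 ≈ 72.4.

σ₀² = 72.4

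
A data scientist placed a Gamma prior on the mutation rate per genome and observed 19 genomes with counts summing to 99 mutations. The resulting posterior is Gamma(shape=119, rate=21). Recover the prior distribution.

Gamma(shape=20, rate=2)

A Gamma(α, β) prior (rate parametrization) on a Poisson rate with n observations summing to S gives posterior Gamma(α+S, β+n).
So α = 119 − 99 = 20 and β = 21 − 19 = 2.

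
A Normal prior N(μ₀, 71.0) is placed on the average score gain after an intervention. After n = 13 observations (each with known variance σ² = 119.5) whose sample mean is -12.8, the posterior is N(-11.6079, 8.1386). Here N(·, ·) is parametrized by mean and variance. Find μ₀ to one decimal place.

The posterior mean is a precision-weighted average: μ_n = (τ₀μ₀ + τ_data·x̄)/(τ₀+τ_data), with τ₀=1/σ₀² and τ_data=n/σ².
Here τ₀ = 1/71.0 = 0.014085 and τ_data = 13/119.5 = 0.108787, so τ_n = 0.122872.
Rearranging for μ₀: μ₀ = (μ_n·τ_n − τ_data·x̄)/τ₀ = (-11.6079·0.122872 − 0.108787·-12.8) / 0.014085 = -0.033812/0.014085 ≈ -2.4.

μ₀ = -2.4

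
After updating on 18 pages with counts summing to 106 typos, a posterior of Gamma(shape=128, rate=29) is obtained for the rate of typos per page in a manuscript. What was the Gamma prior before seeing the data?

A Gamma(α, β) prior (rate parametrization) on a Poisson rate with n observations summing to S gives posterior Gamma(α+S, β+n).
So α = 128 − 106 = 22 and β = 29 − 18 = 11.

Gamma(shape=22, rate=11)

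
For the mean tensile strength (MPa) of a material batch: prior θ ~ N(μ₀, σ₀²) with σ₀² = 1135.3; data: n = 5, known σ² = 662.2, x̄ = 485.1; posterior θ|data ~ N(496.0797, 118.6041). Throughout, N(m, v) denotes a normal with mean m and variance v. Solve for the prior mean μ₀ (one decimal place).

The posterior mean is a precision-weighted average: μ_n = (τ₀μ₀ + τ_data·x̄)/(τ₀+τ_data), with τ₀=1/σ₀² and τ_data=n/σ².
Here τ₀ = 1/1135.3 = 0.000881 and τ_data = 5/662.2 = 0.007551, so τ_n = 0.008432.
Rearranging for μ₀: μ₀ = (μ_n·τ_n − τ_data·x̄)/τ₀ = (496.0797·0.008432 − 0.007551·485.1) / 0.000881 = 0.519954/0.000881 ≈ 590.2.

μ₀ = 590.2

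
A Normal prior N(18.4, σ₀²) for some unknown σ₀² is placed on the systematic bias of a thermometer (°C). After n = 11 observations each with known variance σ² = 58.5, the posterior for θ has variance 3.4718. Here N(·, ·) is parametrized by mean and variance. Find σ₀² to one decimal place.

For the Normal–Normal model with known σ², precisions add: τ_n = τ₀ + n/σ².
So 1/σ₀² = 1/3.4718 − 11/58.5 = 0.288035 − 0.188034 = 0.100001.
Hence σ₀² = 1/0.100001 ≈ 10.0.

σ₀² = 10.0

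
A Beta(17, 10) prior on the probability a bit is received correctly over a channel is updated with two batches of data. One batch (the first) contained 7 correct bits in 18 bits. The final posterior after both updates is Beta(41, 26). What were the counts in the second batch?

Sequential conjugate updates are equivalent to a single update on the pooled data, so total successes = posterior α − prior α and total failures = posterior β − prior β.
Total across both batches: 41−17=24 correct bits, 26−10=16 errors.
Subtract the first batch: 24−7=17 correct bits and 16−11=5 errors.

17 correct bits and 5 errors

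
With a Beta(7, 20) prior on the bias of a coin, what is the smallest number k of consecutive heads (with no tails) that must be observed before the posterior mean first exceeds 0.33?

k = 3

After k heads and 0 tails the posterior is Beta(7+k, 20), with mean (7+k)/(7+20+k).
Set (7+k)/(27+k) > 0.33 and solve: k > (0.33·27 − 7)/(1 − 0.33) = 2.851.
The smallest integer exceeding 2.851 is 3, and checking k=3: (10)/(30) = 0.3333 > 0.33.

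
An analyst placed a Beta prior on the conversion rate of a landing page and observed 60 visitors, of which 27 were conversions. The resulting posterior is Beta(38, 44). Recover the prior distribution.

Beta(11, 11)

Beta is conjugate to the binomial likelihood: posterior = Beta(α+s, β+f).
Subtract the data counts: 38−27=11, 44−33=11.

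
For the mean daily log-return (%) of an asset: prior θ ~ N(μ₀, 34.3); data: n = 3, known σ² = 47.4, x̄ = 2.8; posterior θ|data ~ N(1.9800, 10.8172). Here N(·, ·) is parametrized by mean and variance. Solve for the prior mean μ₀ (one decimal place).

The posterior mean is a precision-weighted average: μ_n = (τ₀μ₀ + τ_data·x̄)/(τ₀+τ_data), with τ₀=1/σ₀² and τ_data=n/σ².
Here τ₀ = 1/34.3 = 0.029155 and τ_data = 3/47.4 = 0.063291, so τ_n = 0.092446.
Rearranging for μ₀: μ₀ = (μ_n·τ_n − τ_data·x̄)/τ₀ = (1.9800·0.092446 − 0.063291·2.8) / 0.029155 = 0.005828/0.029155 ≈ 0.2.

μ₀ = 0.2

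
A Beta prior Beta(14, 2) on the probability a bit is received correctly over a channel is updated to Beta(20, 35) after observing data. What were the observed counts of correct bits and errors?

A Beta(α, β) prior with s successes and f failures in binomial data gives a Beta(α+s, β+f) posterior.
Match parameters: s=20−14=6, f=35−2=33.

6 correct bits and 33 errors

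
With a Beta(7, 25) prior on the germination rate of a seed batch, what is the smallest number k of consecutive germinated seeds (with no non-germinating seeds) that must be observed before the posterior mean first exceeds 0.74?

After k germinated seeds and 0 non-germinating seeds the posterior is Beta(7+k, 25), with mean (7+k)/(7+25+k).
Set (7+k)/(32+k) > 0.74 and solve: k > (0.74·32 − 7)/(1 − 0.74) = 64.154.
The smallest integer exceeding 64.154 is 65.

k = 65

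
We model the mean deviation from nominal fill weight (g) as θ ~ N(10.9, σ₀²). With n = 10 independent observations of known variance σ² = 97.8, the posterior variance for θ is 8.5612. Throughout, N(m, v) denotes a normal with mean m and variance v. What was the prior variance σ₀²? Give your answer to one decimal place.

For the Normal–Normal model with known σ², precisions add: τ_n = τ₀ + n/σ².
So 1/σ₀² = 1/8.5612 − 10/97.8 = 0.116806 − 0.102249 = 0.014557.
Hence σ₀² = 1/0.014557 ≈ 68.7.

σ₀² = 68.7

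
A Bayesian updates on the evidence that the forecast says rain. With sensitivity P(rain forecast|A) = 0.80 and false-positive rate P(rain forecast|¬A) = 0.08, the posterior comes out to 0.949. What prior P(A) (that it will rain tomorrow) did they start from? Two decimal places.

Bayes' rule in odds form gives O(A|E) = O(A)·[P(E|A)/P(E|¬A)], hence O(A) = O(A|E)/LR.
Posterior odds = 0.949/(1−0.949) = 18.6078. LR = 0.80/0.08 = 10.0000.
Prior odds = 18.6078/10.0000 = 1.8608, so P(A) = 1.8608/(1+1.8608) ≈ 0.65.

P(A) = 0.65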